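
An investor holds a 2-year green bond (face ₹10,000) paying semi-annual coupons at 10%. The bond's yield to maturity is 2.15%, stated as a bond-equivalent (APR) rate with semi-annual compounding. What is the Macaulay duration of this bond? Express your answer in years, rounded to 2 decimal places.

Periodic yield y = 0.01075. Discount each cash flow and weight by its period:
  t   CF        PV=CF/(1+0.01075)^t    t·PV
  1       500.00       494.6822       494.6822
  2       500.00       489.4209       978.8418
  3       500.00       484.2156     1,452.6467
  4    10,500.00    10,060.3780    40,241.5120
  Σ                 11,528.6966    43,167.6827
Price P = Σ PV = 11,528.6966.
Macaulay duration = Σ(t·PV) / P = 43,167.6827 / 11,528.6966 = 3.74437 half-year periods.
In years: 3.74437 / 2 = 1.87218 years.

1.87 years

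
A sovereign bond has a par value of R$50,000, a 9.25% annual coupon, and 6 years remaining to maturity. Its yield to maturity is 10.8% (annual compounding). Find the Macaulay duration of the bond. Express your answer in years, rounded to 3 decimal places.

Periodic yield y = 0.108. Discount each cash flow and weight by its year:
  t   CF        PV=CF/(1+0.108)^t    t·PV
  1     4,625.00     4,174.1877     4,174.1877
  2     4,625.00     3,767.3174     7,534.6349
  3     4,625.00     3,400.1060    10,200.3180
  4     4,625.00     3,068.6877    12,274.7509
  5     4,625.00     2,769.5738    13,847.8688
  6    54,625.00    29,522.4834   177,134.9006
  Σ                 46,702.3561   225,166.6609
Price P = Σ PV = 46,702.3561.
Macaulay duration = Σ(t·PV) / P = 225,166.6609 / 46,702.3561 = 4.82131 years.

4.821 years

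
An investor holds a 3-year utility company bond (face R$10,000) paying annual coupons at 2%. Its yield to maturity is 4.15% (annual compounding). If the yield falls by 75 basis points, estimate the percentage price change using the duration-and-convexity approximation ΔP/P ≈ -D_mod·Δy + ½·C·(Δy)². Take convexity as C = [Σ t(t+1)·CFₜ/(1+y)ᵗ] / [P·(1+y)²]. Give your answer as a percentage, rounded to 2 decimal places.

With y = 0.0415:
  t   CF        PV=CF/(1+0.0415)^t    t·PV        t(t+1)·PV
  1       200.00       192.0307       192.0307         384.0614
  2       200.00       184.3790       368.7580       1,106.2740
  3    10,200.00     9,028.6403    27,085.9208     108,343.6830
  Σ                  9,405.0500    27,646.7095     109,834.0185
P = 9,405.0500; D_Mac = 2.93956 yrs; D_mod = 2.82243 yrs; C = 10.76607.
Duration effect: -2.82243 × (-0.0075) = +0.021168
Convexity effect: 0.5 × 10.76607 × (-0.0075)² = +0.0003028
ΔP/P ≈ +0.021168 + 0.0003028 = +0.021471 = +2.1471%.

+2.15%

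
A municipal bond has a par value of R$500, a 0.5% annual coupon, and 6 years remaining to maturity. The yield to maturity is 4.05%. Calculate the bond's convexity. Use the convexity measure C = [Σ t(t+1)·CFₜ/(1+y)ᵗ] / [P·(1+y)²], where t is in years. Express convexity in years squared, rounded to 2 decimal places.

With y = 0.0405:
  t   CF        PV=CF/(1+0.0405)^t    t·PV        t(t+1)·PV
  1         2.50         2.4027         2.4027           4.8054
  2         2.50         2.3092         4.6183          13.8550
  3         2.50         2.2193         6.6579          26.6315
  4         2.50         2.1329         8.5316          42.6581
  5         2.50         2.0499        10.2494          61.4966
  6       502.50       395.9894     2,375.9364      16,631.5547
  Σ                    407.1033     2,408.3963      16,781.0013
P = 407.1033.
Convexity = Σ t(t+1)·PV / [P·(1+y)²] = 16,781.0013 / (407.1033 × 1.082640) = 38.07405.

38.07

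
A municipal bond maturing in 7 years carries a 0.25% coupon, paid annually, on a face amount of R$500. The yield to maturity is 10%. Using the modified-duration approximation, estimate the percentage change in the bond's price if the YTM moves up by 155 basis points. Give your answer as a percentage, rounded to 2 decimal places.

-9.75%

Periodic yield y = 0.1. Modified duration first:
  t   CF        PV=CF/(1+0.1)^t    t·PV
  1         1.25         1.1364         1.1364
  2         1.25         1.0331         2.0661
  3         1.25         0.9391         2.8174
  4         1.25         0.8538         3.4151
  5         1.25         0.7762         3.8808
  6         1.25         0.7056         4.2336
  7       501.25       257.2205     1,800.5435
  Σ                    262.6646     1,818.0928
P = 262.6646; D_Mac = 6.92173 yrs; D_mod = 6.92173/(1+0.1) = 6.29248 yrs.
ΔP/P ≈ -D_mod · Δy = -6.29248 × (+0.0155) = -0.097533 = -9.7533%.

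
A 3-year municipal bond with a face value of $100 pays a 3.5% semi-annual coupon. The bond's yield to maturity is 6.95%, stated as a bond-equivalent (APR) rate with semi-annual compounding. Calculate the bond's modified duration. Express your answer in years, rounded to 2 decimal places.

2.77 years

Periodic yield y = 0.03475. First find Macaulay duration:
  t   CF        PV=CF/(1+0.03475)^t    t·PV
  1         1.75         1.6912         1.6912
  2         1.75         1.6344         3.2689
  3         1.75         1.5795         4.7386
  4         1.75         1.5265         6.1060
  5         1.75         1.4752         7.3762
  6       101.75        82.8938       497.3625
  Σ                     90.8007       520.5434
P = 90.8007; Macaulay duration = 520.5434 / 90.8007 = 5.73281 half-year periods = 2.86641 years.
Modified duration = D_Mac / (1 + y) = 2.86641 / 1.03475 = 2.77014 years.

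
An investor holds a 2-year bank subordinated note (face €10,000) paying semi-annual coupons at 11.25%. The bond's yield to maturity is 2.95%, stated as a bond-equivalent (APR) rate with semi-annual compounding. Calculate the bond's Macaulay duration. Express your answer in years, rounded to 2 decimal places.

Periodic yield y = 0.01475. Discount each cash flow and weight by its period:
  t   CF        PV=CF/(1+0.01475)^t    t·PV
  1       562.50       554.3237       554.3237
  2       562.50       546.2663     1,092.5326
  3       562.50       538.3260     1,614.9780
  4    10,562.50     9,961.6317    39,846.5269
  Σ                 11,600.5477    43,108.3612
Price P = Σ PV = 11,600.5477.
Macaulay duration = Σ(t·PV) / P = 43,108.3612 / 11,600.5477 = 3.71606 half-year periods.
In years: 3.71606 / 2 = 1.85803 years.

1.86 years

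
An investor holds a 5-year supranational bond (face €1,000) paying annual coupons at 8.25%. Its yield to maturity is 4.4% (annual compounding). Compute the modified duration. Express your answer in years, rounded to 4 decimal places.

4.1688 years

Periodic yield y = 0.044. First find Macaulay duration:
  t   CF        PV=CF/(1+0.044)^t    t·PV
  1        82.50        79.0230        79.0230
  2        82.50        75.6925       151.3850
  3        82.50        72.5024       217.5072
  4        82.50        69.4468       277.7870
  5     1,082.50       872.8215     4,364.1073
  Σ                  1,169.4861     5,089.8095
P = 1,169.4861; Macaulay duration = 5,089.8095 / 1,169.4861 = 4.35218 years.
Modified duration = D_Mac / (1 + y) = 4.35218 / 1.044 = 4.16875 years.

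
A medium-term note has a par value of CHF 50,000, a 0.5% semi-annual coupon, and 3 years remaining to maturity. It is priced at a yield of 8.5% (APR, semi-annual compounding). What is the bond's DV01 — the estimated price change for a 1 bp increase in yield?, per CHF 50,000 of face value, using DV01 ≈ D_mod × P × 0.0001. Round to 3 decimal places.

CHF 11.314

Periodic yield y = 0.0425.
  t   CF        PV=CF/(1+0.0425)^t    t·PV
  1       125.00       119.9041       119.9041
  2       125.00       115.0159       230.0318
  3       125.00       110.3270       330.9810
  4       125.00       105.8293       423.3170
  5       125.00       101.5149       507.5744
  6    50,125.00    39,047.9289   234,287.5733
  Σ                 39,600.5200   235,899.3817
P = 39,600.5200; D_Mac = 5.95698 half-year periods = 2.97849 yrs; D_mod = 2.85706 yrs.
DV01 ≈ 2.85706 × 39,600.5200 × 0.0001 = 11.314119.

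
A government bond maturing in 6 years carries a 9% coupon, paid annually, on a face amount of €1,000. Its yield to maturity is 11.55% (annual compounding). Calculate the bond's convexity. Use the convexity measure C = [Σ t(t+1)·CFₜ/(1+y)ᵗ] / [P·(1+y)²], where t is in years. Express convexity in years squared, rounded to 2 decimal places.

25.05

With y = 0.1155:
  t   CF        PV=CF/(1+0.1155)^t    t·PV        t(t+1)·PV
  1        90.00        80.6813        80.6813         161.3626
  2        90.00        72.3275       144.6550         433.9649
  3        90.00        64.8386       194.5159         778.0635
  4        90.00        58.1252       232.5007       1,162.5033
  5        90.00        52.1068       260.5341       1,563.2048
  6     1,090.00       565.7298     3,394.3788      23,760.6513
  Σ                    893.8092     4,307.2657      27,859.7505
P = 893.8092.
Convexity = Σ t(t+1)·PV / [P·(1+y)²] = 27,859.7505 / (893.8092 × 1.244340) = 25.04916.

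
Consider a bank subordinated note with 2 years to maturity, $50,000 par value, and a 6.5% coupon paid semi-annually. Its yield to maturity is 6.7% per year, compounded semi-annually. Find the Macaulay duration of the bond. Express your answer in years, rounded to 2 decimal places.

Periodic yield y = 0.0335. Discount each cash flow and weight by its period:
  t   CF        PV=CF/(1+0.0335)^t    t·PV
  1     1,625.00     1,572.3270     1,572.3270
  2     1,625.00     1,521.3614     3,042.7229
  3     1,625.00     1,472.0478     4,416.1435
  4    51,625.00    45,249.9539   180,999.8155
  Σ                 49,815.6902   190,031.0089
Price P = Σ PV = 49,815.6902.
Macaulay duration = Σ(t·PV) / P = 190,031.0089 / 49,815.6902 = 3.81468 half-year periods.
In years: 3.81468 / 2 = 1.90734 years.

1.91 years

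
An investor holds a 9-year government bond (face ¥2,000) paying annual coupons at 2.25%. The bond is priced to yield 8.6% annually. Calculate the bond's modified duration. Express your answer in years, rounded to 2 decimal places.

7.35 years

Periodic yield y = 0.086. First find Macaulay duration:
  t   CF        PV=CF/(1+0.086)^t    t·PV
  1        45.00        41.4365        41.4365
  2        45.00        38.1551        76.3102
  3        45.00        35.1336       105.4009
  4        45.00        32.3514       129.4056
  5        45.00        29.7895       148.9476
  6        45.00        27.4305       164.5829
  7        45.00        25.2583       176.8079
  8        45.00        23.2581       186.0647
  9     2,045.00       973.2511     8,759.2595
  Σ                  1,226.0641     9,788.2159
P = 1,226.0641; Macaulay duration = 9,788.2159 / 1,226.0641 = 7.98345 years.
Modified duration = D_Mac / (1 + y) = 7.98345 / 1.086 = 7.35124 years.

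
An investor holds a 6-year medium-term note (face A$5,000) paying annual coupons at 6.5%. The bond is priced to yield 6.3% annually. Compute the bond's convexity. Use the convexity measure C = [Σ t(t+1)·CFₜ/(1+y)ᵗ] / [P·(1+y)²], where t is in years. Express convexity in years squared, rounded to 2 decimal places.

30.30

With y = 0.063:
  t   CF        PV=CF/(1+0.063)^t    t·PV        t(t+1)·PV
  1       325.00       305.7385       305.7385         611.4770
  2       325.00       287.6185       575.2370       1,725.7111
  3       325.00       270.5724       811.7173       3,246.8693
  4       325.00       254.5366     1,018.1466       5,090.7328
  5       325.00       239.4512     1,197.2561       7,183.5363
  6     5,325.00     3,690.7959    22,144.7752     155,013.4262
  Σ                  5,048.7131    26,052.8706     172,871.7526
P = 5,048.7131.
Convexity = Σ t(t+1)·PV / [P·(1+y)²] = 172,871.7526 / (5,048.7131 × 1.129969) = 30.30238.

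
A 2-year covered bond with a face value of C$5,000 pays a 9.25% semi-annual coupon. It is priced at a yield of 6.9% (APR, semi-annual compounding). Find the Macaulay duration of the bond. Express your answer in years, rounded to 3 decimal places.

1.874 years

Periodic yield y = 0.0345. Discount each cash flow and weight by its period:
  t   CF        PV=CF/(1+0.0345)^t    t·PV
  1       231.25       223.5379       223.5379
  2       231.25       216.0831       432.1661
  3       231.25       208.8768       626.6305
  4     5,231.25     4,567.5519    18,270.2078
  Σ                  5,216.0498    19,552.5424
Price P = Σ PV = 5,216.0498.
Macaulay duration = Σ(t·PV) / P = 19,552.5424 / 5,216.0498 = 3.74853 half-year periods.
In years: 3.74853 / 2 = 1.87427 years.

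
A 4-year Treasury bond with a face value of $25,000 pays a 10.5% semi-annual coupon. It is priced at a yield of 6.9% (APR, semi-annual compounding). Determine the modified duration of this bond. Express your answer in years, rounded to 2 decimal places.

Periodic yield y = 0.0345. First find Macaulay duration:
  t   CF        PV=CF/(1+0.0345)^t    t·PV
  1     1,312.50     1,268.7289     1,268.7289
  2     1,312.50     1,226.4175     2,452.8349
  3     1,312.50     1,185.5171     3,556.5513
  4     1,312.50     1,145.9808     4,583.9231
  5     1,312.50     1,107.7630     5,538.8148
  6     1,312.50     1,070.8197     6,424.9180
  7     1,312.50     1,035.1084     7,245.7590
  8    26,312.50    20,059.4099   160,475.2793
  Σ                 28,099.7452   191,546.8093
P = 28,099.7452; Macaulay duration = 191,546.8093 / 28,099.7452 = 6.81667 half-year periods = 3.40834 years.
Modified duration = D_Mac / (1 + y) = 3.40834 / 1.0345 = 3.29467 years.

3.29 years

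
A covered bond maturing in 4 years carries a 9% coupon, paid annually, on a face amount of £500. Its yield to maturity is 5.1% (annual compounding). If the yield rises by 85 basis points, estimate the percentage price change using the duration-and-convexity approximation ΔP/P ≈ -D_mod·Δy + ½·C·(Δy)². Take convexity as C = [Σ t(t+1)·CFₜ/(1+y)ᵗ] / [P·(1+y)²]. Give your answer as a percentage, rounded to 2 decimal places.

With y = 0.051:
  t   CF        PV=CF/(1+0.051)^t    t·PV        t(t+1)·PV
  1        45.00        42.8164        42.8164          85.6327
  2        45.00        40.7387        81.4774         244.4322
  3        45.00        38.7618       116.2855         465.1421
  4       545.00       446.6688     1,786.6753       8,933.3764
  Σ                    568.9857     2,027.2545       9,728.5834
P = 568.9857; D_Mac = 3.56293 yrs; D_mod = 3.39004 yrs; C = 15.47900.
Duration effect: -3.39004 × (+0.0085) = -0.028815
Convexity effect: 0.5 × 15.47900 × (0.0085)² = +0.0005592
ΔP/P ≈ -0.028815 + 0.0005592 = -0.028256 = -2.8256%.

-2.83%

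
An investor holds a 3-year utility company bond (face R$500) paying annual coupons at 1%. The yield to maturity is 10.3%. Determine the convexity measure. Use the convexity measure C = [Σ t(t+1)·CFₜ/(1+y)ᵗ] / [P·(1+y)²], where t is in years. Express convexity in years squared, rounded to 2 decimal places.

9.71

With y = 0.103:
  t   CF        PV=CF/(1+0.103)^t    t·PV        t(t+1)·PV
  1         5.00         4.5331         4.5331           9.0662
  2         5.00         4.1098         8.2196          24.6587
  3       505.00       376.3265     1,128.9796       4,515.9184
  Σ                    384.9694     1,141.7323       4,549.6433
P = 384.9694.
Convexity = Σ t(t+1)·PV / [P·(1+y)²] = 4,549.6433 / (384.9694 × 1.216609) = 9.71404.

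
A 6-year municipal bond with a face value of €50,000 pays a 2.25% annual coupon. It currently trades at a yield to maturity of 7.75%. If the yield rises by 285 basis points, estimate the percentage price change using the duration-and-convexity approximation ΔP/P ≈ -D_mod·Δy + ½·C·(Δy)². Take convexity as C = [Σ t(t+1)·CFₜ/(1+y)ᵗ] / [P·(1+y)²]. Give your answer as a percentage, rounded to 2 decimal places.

-13.51%

With y = 0.0775:
  t   CF        PV=CF/(1+0.0775)^t    t·PV        t(t+1)·PV
  1     1,125.00     1,044.0835     1,044.0835       2,088.1671
  2     1,125.00       968.9870     1,937.9741       5,813.9222
  3     1,125.00       899.2919     2,697.8757      10,791.5029
  4     1,125.00       834.6097     3,338.4386      16,692.1932
  5     1,125.00       774.5797     3,872.8987      23,237.3919
  6    51,125.00    32,668.5342   196,011.2049   1,372,078.4345
  Σ                 37,190.0860   208,902.4755   1,430,701.6118
P = 37,190.0860; D_Mac = 5.61715 yrs; D_mod = 5.21314 yrs; C = 33.13503.
Duration effect: -5.21314 × (+0.0285) = -0.148574
Convexity effect: 0.5 × 33.13503 × (0.0285)² = +0.0134570
ΔP/P ≈ -0.148574 + 0.0134570 = -0.135117 = -13.5117%.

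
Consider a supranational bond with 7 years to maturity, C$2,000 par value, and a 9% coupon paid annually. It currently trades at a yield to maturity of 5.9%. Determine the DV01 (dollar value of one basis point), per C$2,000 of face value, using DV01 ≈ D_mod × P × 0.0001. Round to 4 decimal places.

C$1.2442

Periodic yield y = 0.059.
  t   CF        PV=CF/(1+0.059)^t    t·PV
  1       180.00       169.9717       169.9717
  2       180.00       160.5021       321.0041
  3       180.00       151.5600       454.6800
  4       180.00       143.1162       572.4646
  5       180.00       135.1427       675.7137
  6       180.00       127.6135       765.6812
  7     2,180.00     1,459.4351    10,216.0454
  Σ                  2,347.3412    13,175.5607
P = 2,347.3412; D_Mac = 5.61297 yrs; D_mod = 5.30026 yrs.
DV01 ≈ 5.30026 × 2,347.3412 × 0.0001 = 1.244151.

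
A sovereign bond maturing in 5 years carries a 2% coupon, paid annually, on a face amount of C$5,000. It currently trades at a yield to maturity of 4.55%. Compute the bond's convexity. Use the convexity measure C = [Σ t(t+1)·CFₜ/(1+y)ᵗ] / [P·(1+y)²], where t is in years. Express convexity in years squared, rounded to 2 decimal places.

With y = 0.0455:
  t   CF        PV=CF/(1+0.0455)^t    t·PV        t(t+1)·PV
  1       100.00        95.6480        95.6480         191.2960
  2       100.00        91.4854       182.9709         548.9126
  3       100.00        87.5040       262.5120       1,050.0480
  4       100.00        83.6958       334.7833       1,673.9167
  5     5,100.00     4,082.7237    20,413.6185     122,481.7111
  Σ                  4,441.0570    21,289.5327     125,945.8844
P = 4,441.0570.
Convexity = Σ t(t+1)·PV / [P·(1+y)²] = 125,945.8844 / (4,441.0570 × 1.093070) = 25.94475.

25.94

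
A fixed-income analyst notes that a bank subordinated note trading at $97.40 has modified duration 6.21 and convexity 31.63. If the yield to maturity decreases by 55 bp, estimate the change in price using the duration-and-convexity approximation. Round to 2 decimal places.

Duration effect: -D_mod·Δy = -6.21 × (-0.0055) = +0.034155
Convexity effect: ½·C·(Δy)² = 0.5 × 31.63 × (-0.0055)² = +0.00047840375
ΔP/P ≈ +0.034155 + 0.00047840375 = +0.03463340375
ΔP ≈ 97.40 × (+0.03463340375) = +3.37329352525.

+$3.37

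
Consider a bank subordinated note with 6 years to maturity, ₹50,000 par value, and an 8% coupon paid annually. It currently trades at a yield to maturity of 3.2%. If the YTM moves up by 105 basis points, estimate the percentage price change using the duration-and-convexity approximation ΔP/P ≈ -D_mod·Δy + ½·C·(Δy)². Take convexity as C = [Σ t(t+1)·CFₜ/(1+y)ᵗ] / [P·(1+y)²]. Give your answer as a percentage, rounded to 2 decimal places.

With y = 0.032:
  t   CF        PV=CF/(1+0.032)^t    t·PV        t(t+1)·PV
  1     4,000.00     3,875.9690     3,875.9690       7,751.9380
  2     4,000.00     3,755.7839     7,511.5678      22,534.7034
  3     4,000.00     3,639.3255    10,917.9765      43,671.9059
  4     4,000.00     3,526.4782    14,105.9128      70,529.5638
  5     4,000.00     3,417.1300    17,085.6501     102,513.9009
  6    54,000.00    44,700.8289   268,204.9732   1,877,434.8122
  Σ                 62,915.5155   321,702.0493   2,124,436.8241
P = 62,915.5155; D_Mac = 5.11324 yrs; D_mod = 4.95469 yrs; C = 31.70492.
Duration effect: -4.95469 × (+0.0105) = -0.052024
Convexity effect: 0.5 × 31.70492 × (0.0105)² = +0.0017477
ΔP/P ≈ -0.052024 + 0.0017477 = -0.050276 = -5.0276%.

-5.03%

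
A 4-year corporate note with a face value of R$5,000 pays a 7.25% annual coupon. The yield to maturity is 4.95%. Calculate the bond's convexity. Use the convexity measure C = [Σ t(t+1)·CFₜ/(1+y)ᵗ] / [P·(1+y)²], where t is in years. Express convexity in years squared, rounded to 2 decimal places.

15.92

With y = 0.0495:
  t   CF        PV=CF/(1+0.0495)^t    t·PV        t(t+1)·PV
  1       362.50       345.4026       345.4026         690.8051
  2       362.50       329.1116       658.2231       1,974.6693
  3       362.50       313.5889       940.7667       3,763.0668
  4     5,362.50     4,420.1554    17,680.6214      88,403.1071
  Σ                  5,408.2584    19,625.0138      94,831.6483
P = 5,408.2584.
Convexity = Σ t(t+1)·PV / [P·(1+y)²] = 94,831.6483 / (5,408.2584 × 1.101450) = 15.91956.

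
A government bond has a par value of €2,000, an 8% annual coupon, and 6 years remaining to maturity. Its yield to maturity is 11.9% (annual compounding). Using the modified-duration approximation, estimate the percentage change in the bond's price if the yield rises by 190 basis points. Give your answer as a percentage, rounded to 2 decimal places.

Periodic yield y = 0.119. Modified duration first:
  t   CF        PV=CF/(1+0.119)^t    t·PV
  1       160.00       142.9848       142.9848
  2       160.00       127.7791       255.5582
  3       160.00       114.1904       342.5713
  4       160.00       102.0469       408.1874
  5       160.00        91.1947       455.9734
  6     2,160.00     1,100.2040     6,601.2242
  Σ                  1,678.3999     8,206.4994
P = 1,678.3999; D_Mac = 4.88948 yrs; D_mod = 4.88948/(1+0.119) = 4.36951 yrs.
ΔP/P ≈ -D_mod · Δy = -4.36951 × (+0.019) = -0.083021 = -8.3021%.

-8.30%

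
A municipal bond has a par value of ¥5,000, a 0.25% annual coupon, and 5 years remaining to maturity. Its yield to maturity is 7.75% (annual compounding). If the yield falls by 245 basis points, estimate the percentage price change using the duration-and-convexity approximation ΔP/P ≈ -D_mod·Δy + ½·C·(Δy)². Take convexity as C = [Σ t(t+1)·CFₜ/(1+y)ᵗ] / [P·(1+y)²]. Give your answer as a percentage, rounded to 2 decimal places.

+12.07%

With y = 0.0775:
  t   CF        PV=CF/(1+0.0775)^t    t·PV        t(t+1)·PV
  1        12.50        11.6009        11.6009          23.2019
  2        12.50        10.7665        21.5330          64.5991
  3        12.50         9.9921        29.9764         119.9056
  4        12.50         9.2734        37.0938         185.4688
  5     5,012.50     3,451.1830    17,255.9151     103,535.4907
  Σ                  3,492.8160    17,356.1193     103,928.6661
P = 3,492.8160; D_Mac = 4.96909 yrs; D_mod = 4.61168 yrs; C = 25.62861.
Duration effect: -4.61168 × (-0.0245) = +0.112986
Convexity effect: 0.5 × 25.62861 × (-0.0245)² = +0.0076918
ΔP/P ≈ +0.112986 + 0.0076918 = +0.120678 = +12.0678%.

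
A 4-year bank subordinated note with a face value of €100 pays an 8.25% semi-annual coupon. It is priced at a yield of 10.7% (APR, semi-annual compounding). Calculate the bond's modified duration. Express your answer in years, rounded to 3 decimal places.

3.286 years

Periodic yield y = 0.0535. First find Macaulay duration:
  t   CF        PV=CF/(1+0.0535)^t    t·PV
  1        4.125         3.9155         3.9155
  2        4.125         3.7167         7.4334
  3        4.125         3.5279        10.5838
  4        4.125         3.3488        13.3951
  5        4.125         3.1787        15.8936
  6        4.125         3.0173        18.1037
  7        4.125         2.8641        20.0484
  8      104.125        68.6244       548.9954
  Σ                     92.1934       638.3688
P = 92.1934; Macaulay duration = 638.3688 / 92.1934 = 6.92424 half-year periods = 3.46212 years.
Modified duration = D_Mac / (1 + y) = 3.46212 / 1.0535 = 3.28630 years.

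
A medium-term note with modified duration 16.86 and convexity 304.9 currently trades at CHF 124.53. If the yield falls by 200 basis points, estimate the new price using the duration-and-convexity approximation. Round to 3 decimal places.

CHF 174.115

Duration effect: -D_mod·Δy = -16.86 × (-0.02) = +0.337200
Convexity effect: ½·C·(Δy)² = 0.5 × 304.9 × (-0.02)² = +0.0609800
ΔP/P ≈ +0.337200 + 0.0609800 = +0.398180
New price ≈ 124.53 × (1 + 0.398180) = 174.1153554.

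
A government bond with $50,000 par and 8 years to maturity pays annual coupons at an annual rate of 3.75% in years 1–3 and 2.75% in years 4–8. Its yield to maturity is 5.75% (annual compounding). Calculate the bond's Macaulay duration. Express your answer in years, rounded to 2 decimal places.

7.03 years

Periodic yield y = 0.0575. Discount each cash flow and weight by its year:
  t   CF        PV=CF/(1+0.0575)^t    t·PV
  1     1,875.00     1,773.0496     1,773.0496
  2     1,875.00     1,676.6427     3,353.2854
  3     1,875.00     1,585.4777     4,756.4332
  4     1,375.00     1,099.4645     4,397.8578
  5     1,375.00     1,039.6827     5,198.4135
  6     1,375.00       983.1515     5,898.9089
  7     1,375.00       929.6941     6,507.8586
  8    51,375.00    32,847.9920   262,783.9362
  Σ                 41,935.1548   294,669.7432
Price P = Σ PV = 41,935.1548.
Macaulay duration = Σ(t·PV) / P = 294,669.7432 / 41,935.1548 = 7.02680 years.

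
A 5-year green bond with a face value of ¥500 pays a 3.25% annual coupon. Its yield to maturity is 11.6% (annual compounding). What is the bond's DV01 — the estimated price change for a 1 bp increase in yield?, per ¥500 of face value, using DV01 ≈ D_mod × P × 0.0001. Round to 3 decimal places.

¥0.144

Periodic yield y = 0.116.
  t   CF        PV=CF/(1+0.116)^t    t·PV
  1        16.25        14.5609        14.5609
  2        16.25        13.0474        26.0949
  3        16.25        11.6912        35.0737
  4        16.25        10.4760        41.9041
  5       516.25       298.2216     1,491.1080
  Σ                    347.9972     1,608.7416
P = 347.9972; D_Mac = 4.62286 yrs; D_mod = 4.14235 yrs.
DV01 ≈ 4.14235 × 347.9972 × 0.0001 = 0.144152.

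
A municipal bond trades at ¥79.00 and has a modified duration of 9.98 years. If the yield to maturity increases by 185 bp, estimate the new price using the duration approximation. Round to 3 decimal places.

¥64.414

Duration approximation: ΔP/P ≈ -D_mod · Δy = -9.98 × (+0.0185) = -0.184630.
New price ≈ 79.00 × (1 - 0.184630) = 64.41423.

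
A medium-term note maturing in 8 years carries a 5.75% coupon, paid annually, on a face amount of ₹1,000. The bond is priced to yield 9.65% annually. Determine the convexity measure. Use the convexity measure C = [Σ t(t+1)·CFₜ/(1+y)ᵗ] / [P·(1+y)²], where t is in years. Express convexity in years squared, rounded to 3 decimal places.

44.592

With y = 0.0965:
  t   CF        PV=CF/(1+0.0965)^t    t·PV        t(t+1)·PV
  1        57.50        52.4396        52.4396         104.8792
  2        57.50        47.8245        95.6490         286.9471
  3        57.50        43.6156       130.8468         523.3873
  4        57.50        39.7771       159.1085         795.5423
  5        57.50        36.2764       181.3822       1,088.2932
  6        57.50        33.0838       198.5031       1,389.5217
  7        57.50        30.1722       211.2056       1,689.6448
  8     1,057.50       506.0708     4,048.5665      36,437.0983
  Σ                    789.2601     5,077.7013      42,315.3139
P = 789.2601.
Convexity = Σ t(t+1)·PV / [P·(1+y)²] = 42,315.3139 / (789.2601 × 1.202312) = 44.59233.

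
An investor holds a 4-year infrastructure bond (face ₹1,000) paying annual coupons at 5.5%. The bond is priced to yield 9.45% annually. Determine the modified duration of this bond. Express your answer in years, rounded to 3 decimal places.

3.357 years

Periodic yield y = 0.0945. First find Macaulay duration:
  t   CF        PV=CF/(1+0.0945)^t    t·PV
  1        55.00        50.2513        50.2513
  2        55.00        45.9125        91.8250
  3        55.00        41.9484       125.8452
  4     1,055.00       735.1727     2,940.6910
  Σ                    873.2849     3,208.6125
P = 873.2849; Macaulay duration = 3,208.6125 / 873.2849 = 3.67419 years.
Modified duration = D_Mac / (1 + y) = 3.67419 / 1.0945 = 3.35696 years.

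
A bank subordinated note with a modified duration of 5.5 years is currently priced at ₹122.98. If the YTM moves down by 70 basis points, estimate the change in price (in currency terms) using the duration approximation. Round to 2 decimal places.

Duration approximation: ΔP/P ≈ -D_mod · Δy = -5.5 × (-0.007) = +0.038500.
ΔP ≈ 122.98 × (+0.038500) = +4.73473.

+₹4.73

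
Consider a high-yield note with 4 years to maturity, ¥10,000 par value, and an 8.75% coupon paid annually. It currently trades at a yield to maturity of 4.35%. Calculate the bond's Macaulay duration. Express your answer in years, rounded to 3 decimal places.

3.578 years

Periodic yield y = 0.0435. Discount each cash flow and weight by its year:
  t   CF        PV=CF/(1+0.0435)^t    t·PV
  1       875.00       838.5242       838.5242
  2       875.00       803.5689     1,607.1379
  3       875.00       770.0709     2,310.2126
  4    10,875.00     9,171.9030    36,687.6119
  Σ                 11,584.0670    41,443.4866
Price P = Σ PV = 11,584.0670.
Macaulay duration = Σ(t·PV) / P = 41,443.4866 / 11,584.0670 = 3.57763 years.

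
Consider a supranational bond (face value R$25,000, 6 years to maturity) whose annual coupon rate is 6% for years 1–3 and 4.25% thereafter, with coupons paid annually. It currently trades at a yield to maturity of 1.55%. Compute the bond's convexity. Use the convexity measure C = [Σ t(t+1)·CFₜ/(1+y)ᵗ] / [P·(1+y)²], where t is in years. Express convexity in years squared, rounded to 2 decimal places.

34.67

With y = 0.0155:
  t   CF        PV=CF/(1+0.0155)^t    t·PV        t(t+1)·PV
  1     1,500.00     1,477.1049     1,477.1049       2,954.2097
  2     1,500.00     1,454.5592     2,909.1184       8,727.3552
  3     1,500.00     1,432.3577     4,297.0730      17,188.2920
  4     1,062.50       999.1006     3,996.4025      19,982.0124
  5     1,062.50       983.8509     4,919.2546      29,515.5279
  6    26,062.50    23,764.9282   142,589.5690     998,126.9829
  Σ                 30,111.9015   160,188.5224   1,076,494.3801
P = 30,111.9015.
Convexity = Σ t(t+1)·PV / [P·(1+y)²] = 1,076,494.3801 / (30,111.9015 × 1.031240) = 34.66680.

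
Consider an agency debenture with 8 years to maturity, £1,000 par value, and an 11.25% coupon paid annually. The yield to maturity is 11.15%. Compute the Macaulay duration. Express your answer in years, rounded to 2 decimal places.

5.68 years

Periodic yield y = 0.1115. Discount each cash flow and weight by its year:
  t   CF        PV=CF/(1+0.1115)^t    t·PV
  1       112.50       101.2146       101.2146
  2       112.50        91.0612       182.1225
  3       112.50        81.9264       245.7793
  4       112.50        73.7080       294.8320
  5       112.50        66.3140       331.5700
  6       112.50        59.6617       357.9703
  7       112.50        53.6768       375.7373
  8     1,112.50       477.5560     3,820.4478
  Σ                  1,005.1187     5,709.6738
Price P = Σ PV = 1,005.1187.
Macaulay duration = Σ(t·PV) / P = 5,709.6738 / 1,005.1187 = 5.68060 years.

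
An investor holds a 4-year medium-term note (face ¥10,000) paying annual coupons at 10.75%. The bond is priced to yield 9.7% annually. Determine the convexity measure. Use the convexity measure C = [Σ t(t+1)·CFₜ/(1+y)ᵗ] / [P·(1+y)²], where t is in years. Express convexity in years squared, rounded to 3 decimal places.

13.672

With y = 0.097:
  t   CF        PV=CF/(1+0.097)^t    t·PV        t(t+1)·PV
  1     1,075.00       979.9453       979.9453       1,959.8906
  2     1,075.00       893.2956     1,786.5913       5,359.7738
  3     1,075.00       814.3078     2,442.9233       9,771.6933
  4    11,075.00     7,647.4602    30,589.8407     152,949.2037
  Σ                 10,335.0089    35,799.3006     170,040.5614
P = 10,335.0089.
Convexity = Σ t(t+1)·PV / [P·(1+y)²] = 170,040.5614 / (10,335.0089 × 1.203409) = 13.67189.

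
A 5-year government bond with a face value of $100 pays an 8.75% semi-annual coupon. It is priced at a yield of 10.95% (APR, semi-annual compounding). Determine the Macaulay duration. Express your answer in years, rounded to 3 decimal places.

4.111 years

Periodic yield y = 0.05475. Discount each cash flow and weight by its period:
  t   CF        PV=CF/(1+0.05475)^t    t·PV
  1        4.375         4.1479         4.1479
  2        4.375         3.9326         7.8652
  3        4.375         3.7285        11.1854
  4        4.375         3.5349        14.1397
  5        4.375         3.3514        16.7572
  6        4.375         3.1775        19.0648
  7        4.375         3.0125        21.0877
  8        4.375         2.8562        22.8492
  9        4.375         2.7079        24.3711
  10     104.375        61.2493       612.4930
  Σ                     91.6987       753.9612
Price P = Σ PV = 91.6987.
Macaulay duration = Σ(t·PV) / P = 753.9612 / 91.6987 = 8.22216 half-year periods.
In years: 8.22216 / 2 = 4.11108 years.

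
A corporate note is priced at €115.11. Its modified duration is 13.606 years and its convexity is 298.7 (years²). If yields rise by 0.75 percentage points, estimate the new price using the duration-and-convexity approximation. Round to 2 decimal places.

Duration effect: -D_mod·Δy = -13.606 × (+0.0075) = -0.102045
Convexity effect: ½·C·(Δy)² = 0.5 × 298.7 × (0.0075)² = +0.0084009375
ΔP/P ≈ -0.102045 + 0.0084009375 = -0.0936440625
New price ≈ 115.11 × (1 - 0.0936440625) = 104.330631965625.

€104.33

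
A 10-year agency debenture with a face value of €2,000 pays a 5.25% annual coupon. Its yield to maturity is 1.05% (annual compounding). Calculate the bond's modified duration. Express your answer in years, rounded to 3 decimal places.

Periodic yield y = 0.0105. First find Macaulay duration:
  t   CF        PV=CF/(1+0.0105)^t    t·PV
  1       105.00       103.9090       103.9090
  2       105.00       102.8292       205.6585
  3       105.00       101.7608       305.2823
  4       105.00       100.7034       402.8135
  5       105.00        99.6570       498.2849
  6       105.00        98.6215       591.7287
  7       105.00        97.5967       683.1768
  8       105.00        96.5826       772.6606
  9       105.00        95.5790       860.2109
  10    2,105.00     1,896.2209    18,962.2087
  Σ                  2,793.4599    23,385.9338
P = 2,793.4599; Macaulay duration = 23,385.9338 / 2,793.4599 = 8.37167 years.
Modified duration = D_Mac / (1 + y) = 8.37167 / 1.0105 = 8.28468 years.

8.285 years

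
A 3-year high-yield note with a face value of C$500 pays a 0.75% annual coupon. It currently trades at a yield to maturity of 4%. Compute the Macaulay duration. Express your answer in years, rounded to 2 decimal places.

Periodic yield y = 0.04. Discount each cash flow and weight by its year:
  t   CF        PV=CF/(1+0.04)^t    t·PV
  1         3.75         3.6058         3.6058
  2         3.75         3.4671         6.9342
  3       503.75       447.8319     1,343.4957
  Σ                    454.9048     1,354.0357
Price P = Σ PV = 454.9048.
Macaulay duration = Σ(t·PV) / P = 1,354.0357 / 454.9048 = 2.97653 years.

2.98 years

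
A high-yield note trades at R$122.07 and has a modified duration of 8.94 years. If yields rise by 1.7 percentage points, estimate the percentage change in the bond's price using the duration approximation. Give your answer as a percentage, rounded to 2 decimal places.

-15.20%

Duration approximation: ΔP/P ≈ -D_mod · Δy = -8.94 × (+0.017) = -0.151980.
As a percentage: -15.1980%.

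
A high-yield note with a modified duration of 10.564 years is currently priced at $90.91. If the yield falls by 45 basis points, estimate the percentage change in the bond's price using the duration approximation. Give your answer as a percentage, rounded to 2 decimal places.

Duration approximation: ΔP/P ≈ -D_mod · Δy = -10.564 × (-0.0045) = +0.047538.
As a percentage: +4.7538%.

+4.75%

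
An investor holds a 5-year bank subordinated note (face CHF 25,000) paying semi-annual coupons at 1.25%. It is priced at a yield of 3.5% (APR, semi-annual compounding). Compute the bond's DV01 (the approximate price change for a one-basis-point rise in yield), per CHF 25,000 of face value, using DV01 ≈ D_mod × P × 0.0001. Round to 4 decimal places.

CHF 10.7027

Periodic yield y = 0.0175.
  t   CF        PV=CF/(1+0.0175)^t    t·PV
  1       156.25       153.5627       153.5627
  2       156.25       150.9215       301.8431
  3       156.25       148.3258       444.9775
  4       156.25       145.7748       583.0991
  5       156.25       143.2676       716.3379
  6       156.25       140.8035       844.8211
  7       156.25       138.3818       968.6729
  8       156.25       136.0018     1,088.0145
  9       156.25       133.6627     1,202.9644
  10   25,156.25    21,149.5788   211,495.7882
  Σ                 22,440.2811   217,800.0812
P = 22,440.2811; D_Mac = 9.70576 half-year periods = 4.85288 yrs; D_mod = 4.76942 yrs.
DV01 ≈ 4.76942 × 22,440.2811 × 0.0001 = 10.702707.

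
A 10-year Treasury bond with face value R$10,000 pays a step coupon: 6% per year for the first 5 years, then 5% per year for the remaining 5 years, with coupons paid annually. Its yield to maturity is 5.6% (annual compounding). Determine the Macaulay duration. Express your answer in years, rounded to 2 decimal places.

7.84 years

Periodic yield y = 0.056. Discount each cash flow and weight by its year:
  t   CF        PV=CF/(1+0.056)^t    t·PV
  1       600.00       568.1818       568.1818
  2       600.00       538.0510     1,076.1019
  3       600.00       509.5180     1,528.5539
  4       600.00       482.4981     1,929.9923
  5       600.00       456.9110     2,284.5552
  6       500.00       360.5674     2,163.4046
  7       500.00       341.4464     2,390.1250
  8       500.00       323.3394     2,586.7154
  9       500.00       306.1926     2,755.7337
  10   10,500.00     6,089.0581    60,890.5809
  Σ                  9,975.7639    78,173.9447
Price P = Σ PV = 9,975.7639.
Macaulay duration = Σ(t·PV) / P = 78,173.9447 / 9,975.7639 = 7.83639 years.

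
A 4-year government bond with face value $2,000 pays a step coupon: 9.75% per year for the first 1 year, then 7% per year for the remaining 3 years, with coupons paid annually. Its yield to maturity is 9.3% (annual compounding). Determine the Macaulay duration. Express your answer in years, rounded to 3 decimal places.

Periodic yield y = 0.093. Discount each cash flow and weight by its year:
  t   CF        PV=CF/(1+0.093)^t    t·PV
  1       195.00       178.4081       178.4081
  2       140.00       117.1892       234.3785
  3       140.00       107.2180       321.6539
  4     2,140.00     1,499.4539     5,997.8157
  Σ                  1,902.2692     6,732.2561
Price P = Σ PV = 1,902.2692.
Macaulay duration = Σ(t·PV) / P = 6,732.2561 / 1,902.2692 = 3.53907 years.

3.539 years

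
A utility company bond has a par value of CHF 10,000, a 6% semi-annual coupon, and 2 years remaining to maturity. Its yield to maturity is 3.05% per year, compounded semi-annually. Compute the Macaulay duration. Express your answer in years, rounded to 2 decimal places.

1.92 years

Periodic yield y = 0.01525. Discount each cash flow and weight by its period:
  t   CF        PV=CF/(1+0.01525)^t    t·PV
  1       300.00       295.4937       295.4937
  2       300.00       291.0551       582.1103
  3       300.00       286.6832       860.0496
  4    10,300.00     9,694.9424    38,779.7695
  Σ                 10,568.1744    40,517.4231
Price P = Σ PV = 10,568.1744.
Macaulay duration = Σ(t·PV) / P = 40,517.4231 / 10,568.1744 = 3.83391 half-year periods.
In years: 3.83391 / 2 = 1.91695 years.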